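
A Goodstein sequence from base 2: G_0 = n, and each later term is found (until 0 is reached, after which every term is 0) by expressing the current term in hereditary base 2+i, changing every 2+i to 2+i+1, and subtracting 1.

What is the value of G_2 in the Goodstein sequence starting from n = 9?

step 0: 9 = 2^(2 + 1) + 1; sub 3 for 2: 3^(3 + 1) + 1; = 82; G_1 = 82−1 = 81
step 1: 81 = 3^(3 + 1); sub 4 for 3: 4^(4 + 1); = 1024; G_2 = 1024−1 = 1023
step 2: 1023 = 3·4^4 + 3·4^3 + 3·4^2 + 3·4 + 3; sub 5 for 4: 3·5^5 + 3·5^3 + 3·5^2 + 3·5 + 3; = 9843; G_3 = 9843−1 = 9842

1023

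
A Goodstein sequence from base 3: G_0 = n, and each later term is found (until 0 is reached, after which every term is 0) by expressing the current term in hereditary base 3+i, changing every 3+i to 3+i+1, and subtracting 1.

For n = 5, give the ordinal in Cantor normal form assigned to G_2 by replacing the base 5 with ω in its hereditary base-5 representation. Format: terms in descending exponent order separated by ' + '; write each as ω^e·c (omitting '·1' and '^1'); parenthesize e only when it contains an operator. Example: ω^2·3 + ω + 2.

ω

G_0 = 5. HB_3(5) = 3 + 2. Bump = 6. G_1 = 5.
G_1 = 5. HB_4(5) = 4 + 1. Bump = 6. G_2 = 5.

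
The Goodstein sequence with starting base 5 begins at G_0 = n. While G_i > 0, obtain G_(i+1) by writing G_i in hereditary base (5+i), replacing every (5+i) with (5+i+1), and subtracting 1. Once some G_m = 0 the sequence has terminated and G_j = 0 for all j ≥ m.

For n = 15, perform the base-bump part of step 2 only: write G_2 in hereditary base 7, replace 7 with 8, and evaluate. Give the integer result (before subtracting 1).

15 —HB5→ 3·5 —bump→ 3·6 = 18 —(−1)→ 17
17 —HB6→ 2·6 + 5 —bump→ 2·7 + 5 = 19 —(−1)→ 18
18 —HB7→ 2·7 + 4 —bump→ 2·8 + 4 = 20 —(−1)→ 19

20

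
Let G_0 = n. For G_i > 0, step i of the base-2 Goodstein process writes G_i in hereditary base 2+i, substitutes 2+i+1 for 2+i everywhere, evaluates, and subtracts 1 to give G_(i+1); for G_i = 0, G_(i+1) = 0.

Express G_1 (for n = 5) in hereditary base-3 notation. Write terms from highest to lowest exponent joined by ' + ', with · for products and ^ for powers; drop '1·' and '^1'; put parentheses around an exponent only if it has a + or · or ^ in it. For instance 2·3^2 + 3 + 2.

[0] 5 ≡ 2^2 + 1 (base 2). Lift 3: 28. −1: 27.
[1] 27 ≡ 3^3 (base 3). Lift 4: 256. −1: 255.

3^3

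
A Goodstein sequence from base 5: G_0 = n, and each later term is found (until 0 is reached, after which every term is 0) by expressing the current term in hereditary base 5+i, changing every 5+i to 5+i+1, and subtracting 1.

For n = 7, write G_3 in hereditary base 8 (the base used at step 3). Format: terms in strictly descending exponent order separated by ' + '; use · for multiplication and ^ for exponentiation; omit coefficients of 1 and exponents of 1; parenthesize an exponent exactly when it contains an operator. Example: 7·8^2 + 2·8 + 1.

7

step 0: 7 = 5 + 2; sub 6 for 5: 6 + 2; = 8; G_1 = 8−1 = 7
step 1: 7 = 6 + 1; sub 7 for 6: 7 + 1; = 8; G_2 = 8−1 = 7
step 2: 7 = 7; sub 8 for 7: 8; = 8; G_3 = 8−1 = 7
step 3: 7 = 7; sub 9 for 8: 7; = 7; G_4 = 7−1 = 6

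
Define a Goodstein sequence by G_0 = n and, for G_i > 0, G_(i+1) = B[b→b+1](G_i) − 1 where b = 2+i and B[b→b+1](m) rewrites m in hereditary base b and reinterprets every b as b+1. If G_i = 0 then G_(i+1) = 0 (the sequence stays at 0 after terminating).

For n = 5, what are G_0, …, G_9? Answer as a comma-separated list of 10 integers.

5, 27, 255, 467, 775, 1197, 1751, 2454, 3325, 4382

5 —HB2→ 2^2 + 1 —bump→ 3^3 + 1 = 28 —(−1)→ 27
27 —HB3→ 3^3 —bump→ 4^4 = 256 —(−1)→ 255
255 —HB4→ 3·4^3 + 3·4^2 + 3·4 + 3 —bump→ 3·5^3 + 3·5^2 + 3·5 + 3 = 468 —(−1)→ 467
467 —HB5→ 3·5^3 + 3·5^2 + 3·5 + 2 —bump→ 3·6^3 + 3·6^2 + 3·6 + 2 = 776 —(−1)→ 775
775 —HB6→ 3·6^3 + 3·6^2 + 3·6 + 1 —bump→ 3·7^3 + 3·7^2 + 3·7 + 1 = 1198 —(−1)→ 1197
1197 —HB7→ 3·7^3 + 3·7^2 + 3·7 —bump→ 3·8^3 + 3·8^2 + 3·8 = 1752 —(−1)→ 1751
1751 —HB8→ 3·8^3 + 3·8^2 + 2·8 + 7 —bump→ 3·9^3 + 3·9^2 + 2·9 + 7 = 2455 —(−1)→ 2454
2454 —HB9→ 3·9^3 + 3·9^2 + 2·9 + 6 —bump→ 3·10^3 + 3·10^2 + 2·10 + 6 = 3326 —(−1)→ 3325
3325 —HB10→ 3·10^3 + 3·10^2 + 2·10 + 5 —bump→ 3·11^3 + 3·11^2 + 2·11 + 5 = 4383 —(−1)→ 4382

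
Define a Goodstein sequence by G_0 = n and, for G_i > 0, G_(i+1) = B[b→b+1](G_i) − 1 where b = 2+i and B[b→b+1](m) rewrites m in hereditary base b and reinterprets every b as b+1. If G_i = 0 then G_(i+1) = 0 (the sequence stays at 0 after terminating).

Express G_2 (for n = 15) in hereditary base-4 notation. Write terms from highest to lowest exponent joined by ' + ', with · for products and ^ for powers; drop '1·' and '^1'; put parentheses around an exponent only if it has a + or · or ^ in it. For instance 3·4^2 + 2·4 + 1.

4^(4 + 1) + 4^4 + 3

(0) 15|_2 = 2^(2 + 1) + 2^2 + 2 + 1 ↦ 3^(3 + 1) + 3^3 + 3 + 1|_3 = 112 ⇒ 111
(1) 111|_3 = 3^(3 + 1) + 3^3 + 3 ↦ 4^(4 + 1) + 4^4 + 4|_4 = 1284 ⇒ 1283
(2) 1283|_4 = 4^(4 + 1) + 4^4 + 3 ↦ 5^(5 + 1) + 5^5 + 3|_5 = 18753 ⇒ 18752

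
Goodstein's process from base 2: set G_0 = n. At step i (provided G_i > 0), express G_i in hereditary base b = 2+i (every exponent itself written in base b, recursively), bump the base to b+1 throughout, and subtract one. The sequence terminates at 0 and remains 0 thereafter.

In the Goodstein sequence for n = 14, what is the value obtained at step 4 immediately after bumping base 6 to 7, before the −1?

[0] 14 ≡ 2^(2 + 1) + 2^2 + 2 (base 2). Lift 3: 111. −1: 110.
[1] 110 ≡ 3^(3 + 1) + 3^3 + 2 (base 3). Lift 4: 1282. −1: 1281.
[2] 1281 ≡ 4^(4 + 1) + 4^4 + 1 (base 4). Lift 5: 18751. −1: 18750.
[3] 18750 ≡ 5^(5 + 1) + 5^5 (base 5). Lift 6: 326592. −1: 326591.
[4] 326591 ≡ 6^(6 + 1) + 5·6^5 + 5·6^4 + 5·6^3 + 5·6^2 + 5·6 + 5 (base 6). Lift 7: 5862841. −1: 5862840.

5862841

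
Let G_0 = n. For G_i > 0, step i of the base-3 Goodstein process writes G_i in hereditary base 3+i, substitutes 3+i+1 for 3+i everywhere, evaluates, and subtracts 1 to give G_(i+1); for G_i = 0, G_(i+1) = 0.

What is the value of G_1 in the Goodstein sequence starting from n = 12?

step 0: 12 = 3^2 + 3; sub 4 for 3: 4^2 + 4; = 20; G_1 = 20−1 = 19
step 1: 19 = 4^2 + 3; sub 5 for 4: 5^2 + 3; = 28; G_2 = 28−1 = 27

19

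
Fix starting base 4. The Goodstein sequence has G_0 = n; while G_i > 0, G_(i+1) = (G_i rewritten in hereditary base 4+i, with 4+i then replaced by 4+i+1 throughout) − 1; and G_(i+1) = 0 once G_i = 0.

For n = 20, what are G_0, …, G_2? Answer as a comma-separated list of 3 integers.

base 4: 20 = 4^2 + 4; at 5: 5^2 + 5 = 30; next = 29
base 5: 29 = 5^2 + 4; at 6: 6^2 + 4 = 40; next = 39

20, 29, 39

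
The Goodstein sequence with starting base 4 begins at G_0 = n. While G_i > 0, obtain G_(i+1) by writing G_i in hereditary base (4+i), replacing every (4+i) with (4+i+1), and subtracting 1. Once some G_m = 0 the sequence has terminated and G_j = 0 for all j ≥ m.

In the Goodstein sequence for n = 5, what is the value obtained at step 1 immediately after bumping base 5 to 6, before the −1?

6

[0] 5 ≡ 4 + 1 (base 4). Lift 5: 6. −1: 5.
[1] 5 ≡ 5 (base 5). Lift 6: 6. −1: 5.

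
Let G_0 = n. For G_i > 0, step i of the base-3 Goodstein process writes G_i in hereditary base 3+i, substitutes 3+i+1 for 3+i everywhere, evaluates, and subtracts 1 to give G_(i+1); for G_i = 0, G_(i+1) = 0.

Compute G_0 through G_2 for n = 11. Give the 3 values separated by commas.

11, 17, 25

[0] 11 ≡ 3^2 + 2 (base 3). Lift 4: 18. −1: 17.
[1] 17 ≡ 4^2 + 1 (base 4). Lift 5: 26. −1: 25.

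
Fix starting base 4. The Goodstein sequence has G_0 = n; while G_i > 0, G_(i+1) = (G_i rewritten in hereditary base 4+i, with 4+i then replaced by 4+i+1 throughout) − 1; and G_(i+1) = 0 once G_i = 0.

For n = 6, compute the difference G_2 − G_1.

[0] 6 ≡ 4 + 2 (base 4). Lift 5: 7. −1: 6.
[1] 6 ≡ 5 + 1 (base 5). Lift 6: 7. −1: 6.

0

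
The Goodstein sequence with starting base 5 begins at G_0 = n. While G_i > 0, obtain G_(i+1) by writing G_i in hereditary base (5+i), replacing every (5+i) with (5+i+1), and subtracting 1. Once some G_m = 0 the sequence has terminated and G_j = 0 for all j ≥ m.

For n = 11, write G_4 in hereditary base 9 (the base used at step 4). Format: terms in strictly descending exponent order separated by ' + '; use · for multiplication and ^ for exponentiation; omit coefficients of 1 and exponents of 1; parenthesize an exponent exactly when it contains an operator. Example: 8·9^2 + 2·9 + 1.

9 + 4

base 5: 11 = 2·5 + 1; at 6: 2·6 + 1 = 13; next = 12
base 6: 12 = 2·6; at 7: 2·7 = 14; next = 13
base 7: 13 = 7 + 6; at 8: 8 + 6 = 14; next = 13
base 8: 13 = 8 + 5; at 9: 9 + 5 = 14; next = 13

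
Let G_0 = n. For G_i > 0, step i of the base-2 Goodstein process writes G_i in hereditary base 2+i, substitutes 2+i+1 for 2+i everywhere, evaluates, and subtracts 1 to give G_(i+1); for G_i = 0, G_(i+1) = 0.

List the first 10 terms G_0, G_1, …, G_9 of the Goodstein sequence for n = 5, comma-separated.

5, 27, 255, 467, 775, 1197, 1751, 2454, 3325, 4382

G_0=5  [base 2] 2^2 + 1  →[2↦3]→  3^3 + 1 = 28  −1 ⇒ G_1=27
G_1=27  [base 3] 3^3  →[3↦4]→  4^4 = 256  −1 ⇒ G_2=255
G_2=255  [base 4] 3·4^3 + 3·4^2 + 3·4 + 3  →[4↦5]→  3·5^3 + 3·5^2 + 3·5 + 3 = 468  −1 ⇒ G_3=467
G_3=467  [base 5] 3·5^3 + 3·5^2 + 3·5 + 2  →[5↦6]→  3·6^3 + 3·6^2 + 3·6 + 2 = 776  −1 ⇒ G_4=775
G_4=775  [base 6] 3·6^3 + 3·6^2 + 3·6 + 1  →[6↦7]→  3·7^3 + 3·7^2 + 3·7 + 1 = 1198  −1 ⇒ G_5=1197
G_5=1197  [base 7] 3·7^3 + 3·7^2 + 3·7  →[7↦8]→  3·8^3 + 3·8^2 + 3·8 = 1752  −1 ⇒ G_6=1751
G_6=1751  [base 8] 3·8^3 + 3·8^2 + 2·8 + 7  →[8↦9]→  3·9^3 + 3·9^2 + 2·9 + 7 = 2455  −1 ⇒ G_7=2454
G_7=2454  [base 9] 3·9^3 + 3·9^2 + 2·9 + 6  →[9↦10]→  3·10^3 + 3·10^2 + 2·10 + 6 = 3326  −1 ⇒ G_8=3325
G_8=3325  [base 10] 3·10^3 + 3·10^2 + 2·10 + 5  →[10↦11]→  3·11^3 + 3·11^2 + 2·11 + 5 = 4383  −1 ⇒ G_9=4382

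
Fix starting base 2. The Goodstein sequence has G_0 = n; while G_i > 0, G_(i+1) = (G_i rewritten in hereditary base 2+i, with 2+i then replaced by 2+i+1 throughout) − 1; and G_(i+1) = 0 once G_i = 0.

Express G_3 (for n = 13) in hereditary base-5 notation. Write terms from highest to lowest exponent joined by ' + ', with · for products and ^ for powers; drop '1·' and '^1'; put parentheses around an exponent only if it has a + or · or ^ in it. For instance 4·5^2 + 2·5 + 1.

G_0=13  [base 2] 2^(2 + 1) + 2^2 + 1  →[2↦3]→  3^(3 + 1) + 3^3 + 1 = 109  −1 ⇒ G_1=108
G_1=108  [base 3] 3^(3 + 1) + 3^3  →[3↦4]→  4^(4 + 1) + 4^4 = 1280  −1 ⇒ G_2=1279
G_2=1279  [base 4] 4^(4 + 1) + 3·4^3 + 3·4^2 + 3·4 + 3  →[4↦5]→  5^(5 + 1) + 3·5^3 + 3·5^2 + 3·5 + 3 = 16093  −1 ⇒ G_3=16092
G_3=16092  [base 5] 5^(5 + 1) + 3·5^3 + 3·5^2 + 3·5 + 2  →[5↦6]→  6^(6 + 1) + 3·6^3 + 3·6^2 + 3·6 + 2 = 280712  −1 ⇒ G_4=280711

5^(5 + 1) + 3·5^3 + 3·5^2 + 3·5 + 2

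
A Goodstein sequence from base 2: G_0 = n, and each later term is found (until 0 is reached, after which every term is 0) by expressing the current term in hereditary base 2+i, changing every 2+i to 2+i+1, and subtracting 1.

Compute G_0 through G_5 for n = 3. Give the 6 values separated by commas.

base 2: 3 = 2 + 1; at 3: 3 + 1 = 4; next = 3
base 3: 3 = 3; at 4: 4 = 4; next = 3
base 4: 3 = 3; at 5: 3 = 3; next = 2
base 5: 2 = 2; at 6: 2 = 2; next = 1
base 6: 1 = 1; at 7: 1 = 1; next = 0

3, 3, 3, 2, 1, 0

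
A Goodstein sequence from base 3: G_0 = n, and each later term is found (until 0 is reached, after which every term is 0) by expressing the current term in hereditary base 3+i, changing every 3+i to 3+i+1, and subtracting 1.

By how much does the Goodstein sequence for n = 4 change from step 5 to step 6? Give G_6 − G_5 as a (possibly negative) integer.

-1

G_0=4  [base 3] 3 + 1  →[3↦4]→  4 + 1 = 5  −1 ⇒ G_1=4
G_1=4  [base 4] 4  →[4↦5]→  5 = 5  −1 ⇒ G_2=4
G_2=4  [base 5] 4  →[5↦6]→  4 = 4  −1 ⇒ G_3=3
G_3=3  [base 6] 3  →[6↦7]→  3 = 3  −1 ⇒ G_4=2
G_4=2  [base 7] 2  →[7↦8]→  2 = 2  −1 ⇒ G_5=1
G_5=1  [base 8] 1  →[8↦9]→  1 = 1  −1 ⇒ G_6=0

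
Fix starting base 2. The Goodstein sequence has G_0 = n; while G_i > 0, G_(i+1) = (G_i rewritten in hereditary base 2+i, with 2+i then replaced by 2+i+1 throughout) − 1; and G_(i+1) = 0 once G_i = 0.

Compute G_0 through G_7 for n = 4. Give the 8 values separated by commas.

4, 26, 41, 60, 83, 109, 139, 173

G_0=4  [base 2] 2^2  →[2↦3]→  3^3 = 27  −1 ⇒ G_1=26
G_1=26  [base 3] 2·3^2 + 2·3 + 2  →[3↦4]→  2·4^2 + 2·4 + 2 = 42  −1 ⇒ G_2=41
G_2=41  [base 4] 2·4^2 + 2·4 + 1  →[4↦5]→  2·5^2 + 2·5 + 1 = 61  −1 ⇒ G_3=60
G_3=60  [base 5] 2·5^2 + 2·5  →[5↦6]→  2·6^2 + 2·6 = 84  −1 ⇒ G_4=83
G_4=83  [base 6] 2·6^2 + 6 + 5  →[6↦7]→  2·7^2 + 7 + 5 = 110  −1 ⇒ G_5=109
G_5=109  [base 7] 2·7^2 + 7 + 4  →[7↦8]→  2·8^2 + 8 + 4 = 140  −1 ⇒ G_6=139
G_6=139  [base 8] 2·8^2 + 8 + 3  →[8↦9]→  2·9^2 + 9 + 3 = 174  −1 ⇒ G_7=173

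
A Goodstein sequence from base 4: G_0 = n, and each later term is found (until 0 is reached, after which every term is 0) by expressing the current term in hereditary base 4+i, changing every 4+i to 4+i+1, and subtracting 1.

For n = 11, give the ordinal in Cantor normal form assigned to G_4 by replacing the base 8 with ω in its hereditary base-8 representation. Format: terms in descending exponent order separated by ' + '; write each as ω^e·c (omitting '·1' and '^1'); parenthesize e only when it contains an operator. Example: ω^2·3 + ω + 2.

G_0=11  [base 4] 2·4 + 3  →[4↦5]→  2·5 + 3 = 13  −1 ⇒ G_1=12
G_1=12  [base 5] 2·5 + 2  →[5↦6]→  2·6 + 2 = 14  −1 ⇒ G_2=13
G_2=13  [base 6] 2·6 + 1  →[6↦7]→  2·7 + 1 = 15  −1 ⇒ G_3=14
G_3=14  [base 7] 2·7  →[7↦8]→  2·8 = 16  −1 ⇒ G_4=15

ω + 7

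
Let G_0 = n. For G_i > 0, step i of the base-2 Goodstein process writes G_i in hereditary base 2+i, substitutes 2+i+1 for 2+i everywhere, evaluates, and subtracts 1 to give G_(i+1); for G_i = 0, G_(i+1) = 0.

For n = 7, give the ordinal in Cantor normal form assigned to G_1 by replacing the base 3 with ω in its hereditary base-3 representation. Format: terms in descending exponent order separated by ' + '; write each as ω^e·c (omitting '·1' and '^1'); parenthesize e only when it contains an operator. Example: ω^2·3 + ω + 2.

ω^ω + ω

7 —HB2→ 2^2 + 2 + 1 —bump→ 3^3 + 3 + 1 = 31 —(−1)→ 30
30 —HB3→ 3^3 + 3 —bump→ 4^4 + 4 = 260 —(−1)→ 259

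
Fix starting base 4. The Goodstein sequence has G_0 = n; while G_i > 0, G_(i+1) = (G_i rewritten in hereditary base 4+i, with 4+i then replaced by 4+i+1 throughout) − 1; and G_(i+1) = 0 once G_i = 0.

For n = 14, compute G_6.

23

G_0=14  [base 4] 3·4 + 2  →[4↦5]→  3·5 + 2 = 17  −1 ⇒ G_1=16
G_1=16  [base 5] 3·5 + 1  →[5↦6]→  3·6 + 1 = 19  −1 ⇒ G_2=18
G_2=18  [base 6] 3·6  →[6↦7]→  3·7 = 21  −1 ⇒ G_3=20
G_3=20  [base 7] 2·7 + 6  →[7↦8]→  2·8 + 6 = 22  −1 ⇒ G_4=21
G_4=21  [base 8] 2·8 + 5  →[8↦9]→  2·9 + 5 = 23  −1 ⇒ G_5=22
G_5=22  [base 9] 2·9 + 4  →[9↦10]→  2·10 + 4 = 24  −1 ⇒ G_6=23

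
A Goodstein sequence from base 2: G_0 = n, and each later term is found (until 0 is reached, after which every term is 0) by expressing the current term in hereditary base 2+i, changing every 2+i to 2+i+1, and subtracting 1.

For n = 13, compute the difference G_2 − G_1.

1171

i=0: 13 = 2^(2 + 1) + 2^2 + 1 (b=2); 2→3: 3^(3 + 1) + 3^3 + 1 = 109; 109−1 = 108
i=1: 108 = 3^(3 + 1) + 3^3 (b=3); 3→4: 4^(4 + 1) + 4^4 = 1280; 1280−1 = 1279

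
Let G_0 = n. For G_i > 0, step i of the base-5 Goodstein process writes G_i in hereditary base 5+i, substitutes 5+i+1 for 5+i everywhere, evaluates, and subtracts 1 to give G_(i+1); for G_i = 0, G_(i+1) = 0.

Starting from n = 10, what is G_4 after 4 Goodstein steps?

base 5: 10 = 2·5; at 6: 2·6 = 12; next = 11
base 6: 11 = 6 + 5; at 7: 7 + 5 = 12; next = 11
base 7: 11 = 7 + 4; at 8: 8 + 4 = 12; next = 11
base 8: 11 = 8 + 3; at 9: 9 + 3 = 12; next = 11
base 9: 11 = 9 + 2; at 10: 10 + 2 = 12; next = 11

11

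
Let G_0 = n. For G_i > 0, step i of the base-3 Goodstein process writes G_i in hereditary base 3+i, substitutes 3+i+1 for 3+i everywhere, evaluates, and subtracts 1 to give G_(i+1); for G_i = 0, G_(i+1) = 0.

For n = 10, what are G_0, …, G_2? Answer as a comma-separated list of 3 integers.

[0] 10 ≡ 3^2 + 1 (base 3). Lift 4: 17. −1: 16.
[1] 16 ≡ 4^2 (base 4). Lift 5: 25. −1: 24.

10, 16, 24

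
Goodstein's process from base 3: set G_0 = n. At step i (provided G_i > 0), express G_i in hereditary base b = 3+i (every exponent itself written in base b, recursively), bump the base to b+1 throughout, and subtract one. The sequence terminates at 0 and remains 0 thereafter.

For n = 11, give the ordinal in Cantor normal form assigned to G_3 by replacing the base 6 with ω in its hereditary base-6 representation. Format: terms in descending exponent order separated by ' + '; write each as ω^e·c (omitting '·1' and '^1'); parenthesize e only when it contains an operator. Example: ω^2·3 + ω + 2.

ω·5 + 5

[0] 11 ≡ 3^2 + 2 (base 3). Lift 4: 18. −1: 17.
[1] 17 ≡ 4^2 + 1 (base 4). Lift 5: 26. −1: 25.
[2] 25 ≡ 5^2 (base 5). Lift 6: 36. −1: 35.
[3] 35 ≡ 5·6 + 5 (base 6). Lift 7: 40. −1: 39.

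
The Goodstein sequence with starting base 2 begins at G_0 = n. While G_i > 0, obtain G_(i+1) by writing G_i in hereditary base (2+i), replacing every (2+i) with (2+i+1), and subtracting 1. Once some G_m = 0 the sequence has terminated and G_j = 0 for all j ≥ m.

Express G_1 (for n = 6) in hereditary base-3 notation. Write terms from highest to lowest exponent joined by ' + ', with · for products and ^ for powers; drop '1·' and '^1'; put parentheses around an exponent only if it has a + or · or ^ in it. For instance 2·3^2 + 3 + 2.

base 2: 6 = 2^2 + 2; at 3: 3^3 + 3 = 30; next = 29
base 3: 29 = 3^3 + 2; at 4: 4^4 + 2 = 258; next = 257

3^3 + 2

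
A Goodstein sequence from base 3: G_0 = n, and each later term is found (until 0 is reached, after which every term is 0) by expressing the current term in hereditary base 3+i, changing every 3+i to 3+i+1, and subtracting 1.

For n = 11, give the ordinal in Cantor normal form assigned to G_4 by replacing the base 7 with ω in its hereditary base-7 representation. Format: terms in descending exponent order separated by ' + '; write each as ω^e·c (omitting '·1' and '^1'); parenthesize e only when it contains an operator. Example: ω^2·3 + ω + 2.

[0] 11 ≡ 3^2 + 2 (base 3). Lift 4: 18. −1: 17.
[1] 17 ≡ 4^2 + 1 (base 4). Lift 5: 26. −1: 25.
[2] 25 ≡ 5^2 (base 5). Lift 6: 36. −1: 35.
[3] 35 ≡ 5·6 + 5 (base 6). Lift 7: 40. −1: 39.

ω·5 + 4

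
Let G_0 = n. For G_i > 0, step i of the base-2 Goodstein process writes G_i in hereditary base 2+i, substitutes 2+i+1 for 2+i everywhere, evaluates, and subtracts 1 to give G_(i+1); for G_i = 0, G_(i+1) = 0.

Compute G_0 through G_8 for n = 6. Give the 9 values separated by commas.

6, 29, 257, 3125, 46655, 98039, 187243, 332147, 555551

step 0: 6 = 2^2 + 2; sub 3 for 2: 3^3 + 3; = 30; G_1 = 30−1 = 29
step 1: 29 = 3^3 + 2; sub 4 for 3: 4^4 + 2; = 258; G_2 = 258−1 = 257
step 2: 257 = 4^4 + 1; sub 5 for 4: 5^5 + 1; = 3126; G_3 = 3126−1 = 3125
step 3: 3125 = 5^5; sub 6 for 5: 6^6; = 46656; G_4 = 46656−1 = 46655
step 4: 46655 = 5·6^5 + 5·6^4 + 5·6^3 + 5·6^2 + 5·6 + 5; sub 7 for 6: 5·7^5 + 5·7^4 + 5·7^3 + 5·7^2 + 5·7 + 5; = 98040; G_5 = 98040−1 = 98039
step 5: 98039 = 5·7^5 + 5·7^4 + 5·7^3 + 5·7^2 + 5·7 + 4; sub 8 for 7: 5·8^5 + 5·8^4 + 5·8^3 + 5·8^2 + 5·8 + 4; = 187244; G_6 = 187244−1 = 187243
step 6: 187243 = 5·8^5 + 5·8^4 + 5·8^3 + 5·8^2 + 5·8 + 3; sub 9 for 8: 5·9^5 + 5·9^4 + 5·9^3 + 5·9^2 + 5·9 + 3; = 332148; G_7 = 332148−1 = 332147
step 7: 332147 = 5·9^5 + 5·9^4 + 5·9^3 + 5·9^2 + 5·9 + 2; sub 10 for 9: 5·10^5 + 5·10^4 + 5·10^3 + 5·10^2 + 5·10 + 2; = 555552; G_8 = 555552−1 = 555551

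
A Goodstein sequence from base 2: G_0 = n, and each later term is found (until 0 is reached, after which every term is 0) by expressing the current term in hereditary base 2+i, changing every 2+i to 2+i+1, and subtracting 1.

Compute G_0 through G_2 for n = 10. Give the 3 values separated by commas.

G_0=10  [base 2] 2^(2 + 1) + 2  →[2↦3]→  3^(3 + 1) + 3 = 84  −1 ⇒ G_1=83
G_1=83  [base 3] 3^(3 + 1) + 2  →[3↦4]→  4^(4 + 1) + 2 = 1026  −1 ⇒ G_2=1025

10, 83, 1025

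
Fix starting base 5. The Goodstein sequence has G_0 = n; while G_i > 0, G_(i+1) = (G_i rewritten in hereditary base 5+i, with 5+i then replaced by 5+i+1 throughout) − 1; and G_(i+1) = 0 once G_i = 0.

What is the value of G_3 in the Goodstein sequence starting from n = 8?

G_0=8  [base 5] 5 + 3  →[5↦6]→  6 + 3 = 9  −1 ⇒ G_1=8
G_1=8  [base 6] 6 + 2  →[6↦7]→  7 + 2 = 9  −1 ⇒ G_2=8
G_2=8  [base 7] 7 + 1  →[7↦8]→  8 + 1 = 9  −1 ⇒ G_3=8

8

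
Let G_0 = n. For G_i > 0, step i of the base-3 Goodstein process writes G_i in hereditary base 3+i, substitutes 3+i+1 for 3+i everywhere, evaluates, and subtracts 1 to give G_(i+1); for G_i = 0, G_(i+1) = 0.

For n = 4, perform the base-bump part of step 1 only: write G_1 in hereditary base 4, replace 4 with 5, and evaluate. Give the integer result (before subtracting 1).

step 0: 4 = 3 + 1; sub 4 for 3: 4 + 1; = 5; G_1 = 5−1 = 4
step 1: 4 = 4; sub 5 for 4: 5; = 5; G_2 = 5−1 = 4

5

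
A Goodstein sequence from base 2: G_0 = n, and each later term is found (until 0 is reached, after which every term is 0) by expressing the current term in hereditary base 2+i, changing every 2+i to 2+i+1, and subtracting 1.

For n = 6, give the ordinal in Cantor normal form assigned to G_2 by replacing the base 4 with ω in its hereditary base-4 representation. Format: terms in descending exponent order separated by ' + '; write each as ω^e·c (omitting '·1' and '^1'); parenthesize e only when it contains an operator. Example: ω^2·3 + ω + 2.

ω^ω + 1

step 0: 6 = 2^2 + 2; sub 3 for 2: 3^3 + 3; = 30; G_1 = 30−1 = 29
step 1: 29 = 3^3 + 2; sub 4 for 3: 4^4 + 2; = 258; G_2 = 258−1 = 257
step 2: 257 = 4^4 + 1; sub 5 for 4: 5^5 + 1; = 3126; G_3 = 3126−1 = 3125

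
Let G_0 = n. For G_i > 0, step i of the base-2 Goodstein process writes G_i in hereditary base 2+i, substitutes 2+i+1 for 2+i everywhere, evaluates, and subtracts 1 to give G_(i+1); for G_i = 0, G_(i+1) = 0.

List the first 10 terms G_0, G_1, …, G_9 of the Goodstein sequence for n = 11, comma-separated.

i=0: 11 = 2^(2 + 1) + 2 + 1 (b=2); 2→3: 3^(3 + 1) + 3 + 1 = 85; 85−1 = 84
i=1: 84 = 3^(3 + 1) + 3 (b=3); 3→4: 4^(4 + 1) + 4 = 1028; 1028−1 = 1027
i=2: 1027 = 4^(4 + 1) + 3 (b=4); 4→5: 5^(5 + 1) + 3 = 15628; 15628−1 = 15627
i=3: 15627 = 5^(5 + 1) + 2 (b=5); 5→6: 6^(6 + 1) + 2 = 279938; 279938−1 = 279937
i=4: 279937 = 6^(6 + 1) + 1 (b=6); 6→7: 7^(7 + 1) + 1 = 5764802; 5764802−1 = 5764801
i=5: 5764801 = 7^(7 + 1) (b=7); 7→8: 8^(8 + 1) = 134217728; 134217728−1 = 134217727
i=6: 134217727 = 7·8^8 + 7·8^7 + 7·8^6 + 7·8^5 + 7·8^4 + 7·8^3 + 7·8^2 + 7·8 + 7 (b=8); 8→9: 7·9^9 + 7·9^7 + 7·9^6 + 7·9^5 + 7·9^4 + 7·9^3 + 7·9^2 + 7·9 + 7 = 2749609303; 2749609303−1 = 2749609302
i=7: 2749609302 = 7·9^9 + 7·9^7 + 7·9^6 + 7·9^5 + 7·9^4 + 7·9^3 + 7·9^2 + 7·9 + 6 (b=9); 9→10: 7·10^10 + 7·10^7 + 7·10^6 + 7·10^5 + 7·10^4 + 7·10^3 + 7·10^2 + 7·10 + 6 = 70077777776; 70077777776−1 = 70077777775
i=8: 70077777775 = 7·10^10 + 7·10^7 + 7·10^6 + 7·10^5 + 7·10^4 + 7·10^3 + 7·10^2 + 7·10 + 5 (b=10); 10→11: 7·11^11 + 7·11^7 + 7·11^6 + 7·11^5 + 7·11^4 + 7·11^3 + 7·11^2 + 7·11 + 5 = 1997331745491; 1997331745491−1 = 1997331745490

11, 84, 1027, 15627, 279937, 5764801, 134217727, 2749609302, 70077777775, 1997331745490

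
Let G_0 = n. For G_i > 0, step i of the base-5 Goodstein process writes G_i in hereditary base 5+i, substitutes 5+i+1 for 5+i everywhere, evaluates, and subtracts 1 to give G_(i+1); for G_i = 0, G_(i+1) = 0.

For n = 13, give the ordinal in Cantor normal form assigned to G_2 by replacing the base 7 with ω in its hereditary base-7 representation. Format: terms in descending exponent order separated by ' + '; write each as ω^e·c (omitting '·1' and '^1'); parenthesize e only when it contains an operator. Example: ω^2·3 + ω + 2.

(0) 13|_5 = 2·5 + 3 ↦ 2·6 + 3|_6 = 15 ⇒ 14
(1) 14|_6 = 2·6 + 2 ↦ 2·7 + 2|_7 = 16 ⇒ 15
(2) 15|_7 = 2·7 + 1 ↦ 2·8 + 1|_8 = 17 ⇒ 16

ω·2 + 1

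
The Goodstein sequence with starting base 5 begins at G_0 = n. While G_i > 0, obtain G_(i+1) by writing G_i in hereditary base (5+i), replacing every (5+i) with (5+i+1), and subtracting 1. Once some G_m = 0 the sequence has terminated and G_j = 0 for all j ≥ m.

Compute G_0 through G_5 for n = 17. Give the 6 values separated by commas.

17, 19, 21, 23, 24, 25

G_0 = 17. HB_5(17) = 3·5 + 2. Bump = 20. G_1 = 19.
G_1 = 19. HB_6(19) = 3·6 + 1. Bump = 22. G_2 = 21.
G_2 = 21. HB_7(21) = 3·7. Bump = 24. G_3 = 23.
G_3 = 23. HB_8(23) = 2·8 + 7. Bump = 25. G_4 = 24.
G_4 = 24. HB_9(24) = 2·9 + 6. Bump = 26. G_5 = 25.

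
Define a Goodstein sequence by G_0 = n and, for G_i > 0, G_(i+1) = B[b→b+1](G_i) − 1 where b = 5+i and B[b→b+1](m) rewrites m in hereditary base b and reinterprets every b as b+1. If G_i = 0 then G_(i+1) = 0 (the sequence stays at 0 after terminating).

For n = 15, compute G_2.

[0] 15 ≡ 3·5 (base 5). Lift 6: 18. −1: 17.
[1] 17 ≡ 2·6 + 5 (base 6). Lift 7: 19. −1: 18.

18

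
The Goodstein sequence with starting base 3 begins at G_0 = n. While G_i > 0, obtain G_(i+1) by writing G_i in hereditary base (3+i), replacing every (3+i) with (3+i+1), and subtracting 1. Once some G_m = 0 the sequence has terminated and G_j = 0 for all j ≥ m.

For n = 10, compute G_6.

36

G_0 = 10. HB_3(10) = 3^2 + 1. Bump = 17. G_1 = 16.
G_1 = 16. HB_4(16) = 4^2. Bump = 25. G_2 = 24.
G_2 = 24. HB_5(24) = 4·5 + 4. Bump = 28. G_3 = 27.
G_3 = 27. HB_6(27) = 4·6 + 3. Bump = 31. G_4 = 30.
G_4 = 30. HB_7(30) = 4·7 + 2. Bump = 34. G_5 = 33.
G_5 = 33. HB_8(33) = 4·8 + 1. Bump = 37. G_6 = 36.
G_6 = 36. HB_9(36) = 4·9. Bump = 40. G_7 = 39.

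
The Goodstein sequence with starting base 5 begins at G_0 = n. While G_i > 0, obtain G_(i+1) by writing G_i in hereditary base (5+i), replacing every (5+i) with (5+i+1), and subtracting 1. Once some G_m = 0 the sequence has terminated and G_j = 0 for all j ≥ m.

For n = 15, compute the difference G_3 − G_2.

1

step 0: 15 = 3·5; sub 6 for 5: 3·6; = 18; G_1 = 18−1 = 17
step 1: 17 = 2·6 + 5; sub 7 for 6: 2·7 + 5; = 19; G_2 = 19−1 = 18
step 2: 18 = 2·7 + 4; sub 8 for 7: 2·8 + 4; = 20; G_3 = 20−1 = 19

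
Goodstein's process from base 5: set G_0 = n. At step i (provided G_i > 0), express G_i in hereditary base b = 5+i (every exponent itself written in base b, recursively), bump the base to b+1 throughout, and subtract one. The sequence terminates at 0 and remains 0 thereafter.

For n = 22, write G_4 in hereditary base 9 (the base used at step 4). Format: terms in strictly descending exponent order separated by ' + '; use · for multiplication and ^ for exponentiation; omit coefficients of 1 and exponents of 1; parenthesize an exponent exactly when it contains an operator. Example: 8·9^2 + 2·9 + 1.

i=0: 22 = 4·5 + 2 (b=5); 5→6: 4·6 + 2 = 26; 26−1 = 25
i=1: 25 = 4·6 + 1 (b=6); 6→7: 4·7 + 1 = 29; 29−1 = 28
i=2: 28 = 4·7 (b=7); 7→8: 4·8 = 32; 32−1 = 31
i=3: 31 = 3·8 + 7 (b=8); 8→9: 3·9 + 7 = 34; 34−1 = 33
i=4: 33 = 3·9 + 6 (b=9); 9→10: 3·10 + 6 = 36; 36−1 = 35

3·9 + 6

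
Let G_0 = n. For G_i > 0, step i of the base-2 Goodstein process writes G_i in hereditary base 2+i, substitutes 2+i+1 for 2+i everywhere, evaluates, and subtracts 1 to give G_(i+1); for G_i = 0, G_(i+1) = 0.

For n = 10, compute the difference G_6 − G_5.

79857569

base 2: 10 = 2^(2 + 1) + 2; at 3: 3^(3 + 1) + 3 = 84; next = 83
base 3: 83 = 3^(3 + 1) + 2; at 4: 4^(4 + 1) + 2 = 1026; next = 1025
base 4: 1025 = 4^(4 + 1) + 1; at 5: 5^(5 + 1) + 1 = 15626; next = 15625
base 5: 15625 = 5^(5 + 1); at 6: 6^(6 + 1) = 279936; next = 279935
base 6: 279935 = 5·6^6 + 5·6^5 + 5·6^4 + 5·6^3 + 5·6^2 + 5·6 + 5; at 7: 5·7^7 + 5·7^5 + 5·7^4 + 5·7^3 + 5·7^2 + 5·7 + 5 = 4215755; next = 4215754
base 7: 4215754 = 5·7^7 + 5·7^5 + 5·7^4 + 5·7^3 + 5·7^2 + 5·7 + 4; at 8: 5·8^8 + 5·8^5 + 5·8^4 + 5·8^3 + 5·8^2 + 5·8 + 4 = 84073324; next = 84073323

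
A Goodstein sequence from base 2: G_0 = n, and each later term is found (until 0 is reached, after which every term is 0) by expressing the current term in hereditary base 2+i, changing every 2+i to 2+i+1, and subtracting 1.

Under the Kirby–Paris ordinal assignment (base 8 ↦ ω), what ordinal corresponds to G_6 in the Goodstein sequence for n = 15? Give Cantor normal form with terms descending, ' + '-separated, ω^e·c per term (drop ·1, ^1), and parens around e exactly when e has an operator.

ω^(ω + 1) + ω^7·7 + ω^6·7 + ω^5·7 + ω^4·7 + ω^3·7 + ω^2·7 + ω·7 + 7

step 0: 15 = 2^(2 + 1) + 2^2 + 2 + 1; sub 3 for 2: 3^(3 + 1) + 3^3 + 3 + 1; = 112; G_1 = 112−1 = 111
step 1: 111 = 3^(3 + 1) + 3^3 + 3; sub 4 for 3: 4^(4 + 1) + 4^4 + 4; = 1284; G_2 = 1284−1 = 1283
step 2: 1283 = 4^(4 + 1) + 4^4 + 3; sub 5 for 4: 5^(5 + 1) + 5^5 + 3; = 18753; G_3 = 18753−1 = 18752
step 3: 18752 = 5^(5 + 1) + 5^5 + 2; sub 6 for 5: 6^(6 + 1) + 6^6 + 2; = 326594; G_4 = 326594−1 = 326593
step 4: 326593 = 6^(6 + 1) + 6^6 + 1; sub 7 for 6: 7^(7 + 1) + 7^7 + 1; = 6588345; G_5 = 6588345−1 = 6588344
step 5: 6588344 = 7^(7 + 1) + 7^7; sub 8 for 7: 8^(8 + 1) + 8^8; = 150994944; G_6 = 150994944−1 = 150994943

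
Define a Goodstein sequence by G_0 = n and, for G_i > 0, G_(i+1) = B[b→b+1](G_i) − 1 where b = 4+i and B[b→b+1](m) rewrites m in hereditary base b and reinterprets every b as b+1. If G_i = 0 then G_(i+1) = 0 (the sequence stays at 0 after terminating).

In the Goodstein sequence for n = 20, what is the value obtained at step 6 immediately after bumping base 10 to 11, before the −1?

G_0=20  [base 4] 4^2 + 4  →[4↦5]→  5^2 + 5 = 30  −1 ⇒ G_1=29
G_1=29  [base 5] 5^2 + 4  →[5↦6]→  6^2 + 4 = 40  −1 ⇒ G_2=39
G_2=39  [base 6] 6^2 + 3  →[6↦7]→  7^2 + 3 = 52  −1 ⇒ G_3=51
G_3=51  [base 7] 7^2 + 2  →[7↦8]→  8^2 + 2 = 66  −1 ⇒ G_4=65
G_4=65  [base 8] 8^2 + 1  →[8↦9]→  9^2 + 1 = 82  −1 ⇒ G_5=81
G_5=81  [base 9] 9^2  →[9↦10]→  10^2 = 100  −1 ⇒ G_6=99
G_6=99  [base 10] 9·10 + 9  →[10↦11]→  9·11 + 9 = 108  −1 ⇒ G_7=107

108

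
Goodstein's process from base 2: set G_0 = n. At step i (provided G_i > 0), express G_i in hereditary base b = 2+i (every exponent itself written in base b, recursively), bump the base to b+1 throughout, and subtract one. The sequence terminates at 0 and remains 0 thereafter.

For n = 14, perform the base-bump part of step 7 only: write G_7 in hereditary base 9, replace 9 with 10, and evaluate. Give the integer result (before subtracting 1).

(0) 14|_2 = 2^(2 + 1) + 2^2 + 2 ↦ 3^(3 + 1) + 3^3 + 3|_3 = 111 ⇒ 110
(1) 110|_3 = 3^(3 + 1) + 3^3 + 2 ↦ 4^(4 + 1) + 4^4 + 2|_4 = 1282 ⇒ 1281
(2) 1281|_4 = 4^(4 + 1) + 4^4 + 1 ↦ 5^(5 + 1) + 5^5 + 1|_5 = 18751 ⇒ 18750
(3) 18750|_5 = 5^(5 + 1) + 5^5 ↦ 6^(6 + 1) + 6^6|_6 = 326592 ⇒ 326591
(4) 326591|_6 = 6^(6 + 1) + 5·6^5 + 5·6^4 + 5·6^3 + 5·6^2 + 5·6 + 5 ↦ 7^(7 + 1) + 5·7^5 + 5·7^4 + 5·7^3 + 5·7^2 + 5·7 + 5|_7 = 5862841 ⇒ 5862840
(5) 5862840|_7 = 7^(7 + 1) + 5·7^5 + 5·7^4 + 5·7^3 + 5·7^2 + 5·7 + 4 ↦ 8^(8 + 1) + 5·8^5 + 5·8^4 + 5·8^3 + 5·8^2 + 5·8 + 4|_8 = 134404972 ⇒ 134404971
(6) 134404971|_8 = 8^(8 + 1) + 5·8^5 + 5·8^4 + 5·8^3 + 5·8^2 + 5·8 + 3 ↦ 9^(9 + 1) + 5·9^5 + 5·9^4 + 5·9^3 + 5·9^2 + 5·9 + 3|_9 = 3487116549 ⇒ 3487116548
(7) 3487116548|_9 = 9^(9 + 1) + 5·9^5 + 5·9^4 + 5·9^3 + 5·9^2 + 5·9 + 2 ↦ 10^(10 + 1) + 5·10^5 + 5·10^4 + 5·10^3 + 5·10^2 + 5·10 + 2|_10 = 100000555552 ⇒ 100000555551

100000555552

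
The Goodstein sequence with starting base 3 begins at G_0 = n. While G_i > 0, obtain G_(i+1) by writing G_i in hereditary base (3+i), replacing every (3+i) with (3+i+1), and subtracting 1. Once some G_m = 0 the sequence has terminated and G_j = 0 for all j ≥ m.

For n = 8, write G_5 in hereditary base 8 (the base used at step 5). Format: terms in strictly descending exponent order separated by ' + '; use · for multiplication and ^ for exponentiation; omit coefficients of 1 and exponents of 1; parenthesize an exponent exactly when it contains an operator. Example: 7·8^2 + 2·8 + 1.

8 + 3

i=0: 8 = 2·3 + 2 (b=3); 3→4: 2·4 + 2 = 10; 10−1 = 9
i=1: 9 = 2·4 + 1 (b=4); 4→5: 2·5 + 1 = 11; 11−1 = 10
i=2: 10 = 2·5 (b=5); 5→6: 2·6 = 12; 12−1 = 11
i=3: 11 = 6 + 5 (b=6); 6→7: 7 + 5 = 12; 12−1 = 11
i=4: 11 = 7 + 4 (b=7); 7→8: 8 + 4 = 12; 12−1 = 11
i=5: 11 = 8 + 3 (b=8); 8→9: 9 + 3 = 12; 12−1 = 11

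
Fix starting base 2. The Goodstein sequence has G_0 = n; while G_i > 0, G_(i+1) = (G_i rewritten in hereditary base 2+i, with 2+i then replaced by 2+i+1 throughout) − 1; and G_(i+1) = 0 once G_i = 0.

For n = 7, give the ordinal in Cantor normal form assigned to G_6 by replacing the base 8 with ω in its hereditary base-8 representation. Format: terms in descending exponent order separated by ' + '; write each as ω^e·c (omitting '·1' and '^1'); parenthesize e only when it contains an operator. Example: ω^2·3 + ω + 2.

ω^7·7 + ω^6·7 + ω^5·7 + ω^4·7 + ω^3·7 + ω^2·7 + ω·7 + 7

(0) 7|_2 = 2^2 + 2 + 1 ↦ 3^3 + 3 + 1|_3 = 31 ⇒ 30
(1) 30|_3 = 3^3 + 3 ↦ 4^4 + 4|_4 = 260 ⇒ 259
(2) 259|_4 = 4^4 + 3 ↦ 5^5 + 3|_5 = 3128 ⇒ 3127
(3) 3127|_5 = 5^5 + 2 ↦ 6^6 + 2|_6 = 46658 ⇒ 46657
(4) 46657|_6 = 6^6 + 1 ↦ 7^7 + 1|_7 = 823544 ⇒ 823543
(5) 823543|_7 = 7^7 ↦ 8^8|_8 = 16777216 ⇒ 16777215
(6) 16777215|_8 = 7·8^7 + 7·8^6 + 7·8^5 + 7·8^4 + 7·8^3 + 7·8^2 + 7·8 + 7 ↦ 7·9^7 + 7·9^6 + 7·9^5 + 7·9^4 + 7·9^3 + 7·9^2 + 7·9 + 7|_9 = 37665880 ⇒ 37665879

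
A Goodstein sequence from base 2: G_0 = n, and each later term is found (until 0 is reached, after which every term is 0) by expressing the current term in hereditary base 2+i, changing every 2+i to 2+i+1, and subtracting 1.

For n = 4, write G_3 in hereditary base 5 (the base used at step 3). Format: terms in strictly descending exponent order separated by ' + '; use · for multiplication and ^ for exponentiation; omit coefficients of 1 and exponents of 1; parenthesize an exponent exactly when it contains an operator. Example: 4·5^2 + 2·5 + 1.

2·5^2 + 2·5

[0] 4 ≡ 2^2 (base 2). Lift 3: 27. −1: 26.
[1] 26 ≡ 2·3^2 + 2·3 + 2 (base 3). Lift 4: 42. −1: 41.
[2] 41 ≡ 2·4^2 + 2·4 + 1 (base 4). Lift 5: 61. −1: 60.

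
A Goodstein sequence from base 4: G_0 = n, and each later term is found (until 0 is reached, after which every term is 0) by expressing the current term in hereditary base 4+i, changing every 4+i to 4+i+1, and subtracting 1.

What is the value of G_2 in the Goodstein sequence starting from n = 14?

18

14 —HB4→ 3·4 + 2 —bump→ 3·5 + 2 = 17 —(−1)→ 16
16 —HB5→ 3·5 + 1 —bump→ 3·6 + 1 = 19 —(−1)→ 18
18 —HB6→ 3·6 —bump→ 3·7 = 21 —(−1)→ 20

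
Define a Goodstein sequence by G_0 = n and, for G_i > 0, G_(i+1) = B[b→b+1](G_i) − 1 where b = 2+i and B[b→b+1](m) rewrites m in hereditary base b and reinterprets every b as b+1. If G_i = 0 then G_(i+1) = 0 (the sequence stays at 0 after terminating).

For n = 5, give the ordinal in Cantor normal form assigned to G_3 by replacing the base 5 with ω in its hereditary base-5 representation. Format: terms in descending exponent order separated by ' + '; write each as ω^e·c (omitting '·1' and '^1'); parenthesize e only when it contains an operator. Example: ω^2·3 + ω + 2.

ω^3·3 + ω^2·3 + ω·3 + 2

G_0 = 5. HB_2(5) = 2^2 + 1. Bump = 28. G_1 = 27.
G_1 = 27. HB_3(27) = 3^3. Bump = 256. G_2 = 255.
G_2 = 255. HB_4(255) = 3·4^3 + 3·4^2 + 3·4 + 3. Bump = 468. G_3 = 467.
G_3 = 467. HB_5(467) = 3·5^3 + 3·5^2 + 3·5 + 2. Bump = 776. G_4 = 775.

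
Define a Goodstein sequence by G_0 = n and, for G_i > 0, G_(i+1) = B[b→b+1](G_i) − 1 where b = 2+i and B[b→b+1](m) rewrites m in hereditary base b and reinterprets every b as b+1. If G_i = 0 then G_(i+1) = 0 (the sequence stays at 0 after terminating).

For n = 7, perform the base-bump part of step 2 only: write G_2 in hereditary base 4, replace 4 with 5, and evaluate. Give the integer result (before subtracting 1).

G_0=7  [base 2] 2^2 + 2 + 1  →[2↦3]→  3^3 + 3 + 1 = 31  −1 ⇒ G_1=30
G_1=30  [base 3] 3^3 + 3  →[3↦4]→  4^4 + 4 = 260  −1 ⇒ G_2=259
G_2=259  [base 4] 4^4 + 3  →[4↦5]→  5^5 + 3 = 3128  −1 ⇒ G_3=3127

3128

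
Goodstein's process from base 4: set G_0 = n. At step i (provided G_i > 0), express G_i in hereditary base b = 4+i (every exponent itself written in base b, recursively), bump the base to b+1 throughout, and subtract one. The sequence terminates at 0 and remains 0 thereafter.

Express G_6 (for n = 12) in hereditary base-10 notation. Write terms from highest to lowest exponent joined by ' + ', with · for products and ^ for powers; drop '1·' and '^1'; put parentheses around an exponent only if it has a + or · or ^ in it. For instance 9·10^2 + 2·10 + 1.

10 + 9

base 4: 12 = 3·4; at 5: 3·5 = 15; next = 14
base 5: 14 = 2·5 + 4; at 6: 2·6 + 4 = 16; next = 15
base 6: 15 = 2·6 + 3; at 7: 2·7 + 3 = 17; next = 16
base 7: 16 = 2·7 + 2; at 8: 2·8 + 2 = 18; next = 17
base 8: 17 = 2·8 + 1; at 9: 2·9 + 1 = 19; next = 18
base 9: 18 = 2·9; at 10: 2·10 = 20; next = 19
base 10: 19 = 10 + 9; at 11: 11 + 9 = 20; next = 19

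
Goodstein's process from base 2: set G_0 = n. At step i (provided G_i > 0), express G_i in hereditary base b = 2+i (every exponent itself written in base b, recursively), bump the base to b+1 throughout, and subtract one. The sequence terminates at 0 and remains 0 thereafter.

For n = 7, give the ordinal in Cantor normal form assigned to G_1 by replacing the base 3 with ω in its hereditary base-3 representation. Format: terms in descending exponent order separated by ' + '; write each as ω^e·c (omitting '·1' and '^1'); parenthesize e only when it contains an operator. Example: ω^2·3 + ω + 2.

ω^ω + ω

i=0: 7 = 2^2 + 2 + 1 (b=2); 2→3: 3^3 + 3 + 1 = 31; 31−1 = 30
i=1: 30 = 3^3 + 3 (b=3); 3→4: 4^4 + 4 = 260; 260−1 = 259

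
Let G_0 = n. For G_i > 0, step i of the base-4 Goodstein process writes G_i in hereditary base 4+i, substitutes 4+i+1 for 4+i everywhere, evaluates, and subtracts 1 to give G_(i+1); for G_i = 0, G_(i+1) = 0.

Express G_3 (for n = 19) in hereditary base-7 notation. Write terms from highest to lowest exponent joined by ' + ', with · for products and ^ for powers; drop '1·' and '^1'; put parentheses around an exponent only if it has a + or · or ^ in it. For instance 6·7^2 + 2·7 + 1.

19 —HB4→ 4^2 + 3 —bump→ 5^2 + 3 = 28 —(−1)→ 27
27 —HB5→ 5^2 + 2 —bump→ 6^2 + 2 = 38 —(−1)→ 37
37 —HB6→ 6^2 + 1 —bump→ 7^2 + 1 = 50 —(−1)→ 49
49 —HB7→ 7^2 —bump→ 8^2 = 64 —(−1)→ 63

7^2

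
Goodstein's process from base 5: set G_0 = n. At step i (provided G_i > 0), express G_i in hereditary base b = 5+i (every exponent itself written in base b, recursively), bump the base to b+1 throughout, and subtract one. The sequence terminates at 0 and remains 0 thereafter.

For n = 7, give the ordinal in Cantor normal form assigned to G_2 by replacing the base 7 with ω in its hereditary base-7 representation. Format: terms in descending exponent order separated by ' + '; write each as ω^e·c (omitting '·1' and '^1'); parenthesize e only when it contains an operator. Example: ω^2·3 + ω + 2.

ω

G_0=7  [base 5] 5 + 2  →[5↦6]→  6 + 2 = 8  −1 ⇒ G_1=7
G_1=7  [base 6] 6 + 1  →[6↦7]→  7 + 1 = 8  −1 ⇒ G_2=7
G_2=7  [base 7] 7  →[7↦8]→  8 = 8  −1 ⇒ G_3=7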